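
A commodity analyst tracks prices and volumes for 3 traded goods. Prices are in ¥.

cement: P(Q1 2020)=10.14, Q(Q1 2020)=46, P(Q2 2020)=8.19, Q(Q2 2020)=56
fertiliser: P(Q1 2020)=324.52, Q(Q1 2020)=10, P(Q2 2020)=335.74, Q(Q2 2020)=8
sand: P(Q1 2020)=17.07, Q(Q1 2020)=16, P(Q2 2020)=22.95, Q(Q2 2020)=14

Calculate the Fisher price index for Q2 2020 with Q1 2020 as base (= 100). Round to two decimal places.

102.39

Laspeyres component (base-period weights):
ΣP(Q2 2020)Q(Q1 2020) = 8.19×46 + 335.74×10 + 22.95×16 = 376.74 + 3357.4 + 367.2 = 4101.34
ΣP(Q1 2020)Q(Q1 2020) = 10.14×46 + 324.52×10 + 17.07×16 = 466.44 + 3245.2 + 273.12 = 3984.76
L = 4101.34 / 3984.76 × 100 = 102.9256
Paasche component (current-period weights):
ΣP(Q2 2020)Q(Q2 2020) = 8.19×56 + 335.74×8 + 22.95×14 = 458.64 + 2685.92 + 321.3 = 3465.86
ΣP(Q1 2020)Q(Q2 2020) = 10.14×56 + 324.52×8 + 17.07×14 = 567.84 + 2596.16 + 238.98 = 3402.98
P = 3465.86 / 3402.98 × 100 = 101.8478
Fisher = √(L × P) = √(102.9256 × 101.8478) = 102.3853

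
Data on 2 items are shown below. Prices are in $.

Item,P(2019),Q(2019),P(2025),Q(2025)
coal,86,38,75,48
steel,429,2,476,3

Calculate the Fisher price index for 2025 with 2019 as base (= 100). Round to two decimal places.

Laspeyres component (base-period weights):
ΣP(2025)Q(2019) = 75×38 + 476×2 = 2850 + 952 = 3802
ΣP(2019)Q(2019) = 86×38 + 429×2 = 3268 + 858 = 4126
L = 3802 / 4126 × 100 = 92.1474
Paasche component (current-period weights):
ΣP(2025)Q(2025) = 75×48 + 476×3 = 3600 + 1428 = 5028
ΣP(2019)Q(2025) = 86×48 + 429×3 = 4128 + 1287 = 5415
P = 5028 / 5415 × 100 = 92.8532
Fisher = √(L × P) = √(92.1474 × 92.8532) = 92.4996

92.50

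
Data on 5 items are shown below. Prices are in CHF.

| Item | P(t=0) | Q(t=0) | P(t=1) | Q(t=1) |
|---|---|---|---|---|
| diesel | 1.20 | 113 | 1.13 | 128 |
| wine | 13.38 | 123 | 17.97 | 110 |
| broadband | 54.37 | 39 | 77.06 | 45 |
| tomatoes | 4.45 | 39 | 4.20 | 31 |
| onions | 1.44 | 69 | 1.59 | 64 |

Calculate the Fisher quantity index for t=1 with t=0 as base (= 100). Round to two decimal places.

103.34

Laspeyres component (base-period weights):
ΣP(t=0)Q(t=1) = 1.20×128 + 13.38×110 + 54.37×45 + 4.45×31 + 1.44×64 = 153.6 + 1471.8 + 2446.65 + 137.95 + 92.16 = 4302.16
ΣP(t=0)Q(t=0) = 1.20×113 + 13.38×123 + 54.37×39 + 4.45×39 + 1.44×69 = 135.6 + 1645.74 + 2120.43 + 173.55 + 99.36 = 4174.68
L = 4302.16 / 4174.68 × 100 = 103.0536
Paasche component (current-period weights):
ΣP(t=1)Q(t=1) = 1.13×128 + 17.97×110 + 77.06×45 + 4.20×31 + 1.59×64 = 144.64 + 1976.7 + 3467.7 + 130.2 + 101.76 = 5821
ΣP(t=1)Q(t=0) = 1.13×113 + 17.97×123 + 77.06×39 + 4.20×39 + 1.59×69 = 127.69 + 2210.31 + 3005.34 + 163.8 + 109.71 = 5616.85
P = 5821 / 5616.85 × 100 = 103.6346
Fisher = √(L × P) = √(103.0536 × 103.6346) = 103.3437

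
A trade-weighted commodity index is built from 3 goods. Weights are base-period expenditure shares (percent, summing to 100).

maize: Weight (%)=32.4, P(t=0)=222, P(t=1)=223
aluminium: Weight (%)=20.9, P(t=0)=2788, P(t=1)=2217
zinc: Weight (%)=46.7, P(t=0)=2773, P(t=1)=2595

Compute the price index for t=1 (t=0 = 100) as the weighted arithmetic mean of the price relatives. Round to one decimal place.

maize: 32.4 × (223/222) = 32.4 × 1.004505 = 32.5459
aluminium: 20.9 × (2217/2788) = 20.9 × 0.795194 = 16.6195
zinc: 46.7 × (2595/2773) = 46.7 × 0.935810 = 43.7023
Index = Σ wᵢ·(p₁ᵢ/p₀ᵢ) = 32.5459 + 16.6195 + 43.7023 = 92.8678

92.9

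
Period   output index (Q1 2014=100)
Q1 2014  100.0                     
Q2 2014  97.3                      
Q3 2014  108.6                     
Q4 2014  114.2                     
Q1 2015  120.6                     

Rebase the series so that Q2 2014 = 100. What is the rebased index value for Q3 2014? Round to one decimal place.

Rebased(Q3 2014) = 108.6 / 97.3 × 100 = 111.6136

111.6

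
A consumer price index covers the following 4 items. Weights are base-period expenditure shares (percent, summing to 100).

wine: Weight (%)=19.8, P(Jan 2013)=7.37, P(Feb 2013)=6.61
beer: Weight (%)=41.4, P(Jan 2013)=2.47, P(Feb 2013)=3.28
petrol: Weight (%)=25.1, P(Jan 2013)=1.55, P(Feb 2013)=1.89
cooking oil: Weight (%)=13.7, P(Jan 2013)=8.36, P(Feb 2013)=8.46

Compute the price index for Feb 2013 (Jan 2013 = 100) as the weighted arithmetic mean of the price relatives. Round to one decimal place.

117.2

wine: 19.8 × (6.61/7.37) = 19.8 × 0.896879 = 17.7582
beer: 41.4 × (3.28/2.47) = 41.4 × 1.327935 = 54.9765
petrol: 25.1 × (1.89/1.55) = 25.1 × 1.219355 = 30.6058
cooking oil: 13.7 × (8.46/8.36) = 13.7 × 1.011962 = 13.8639
Index = Σ wᵢ·(p₁ᵢ/p₀ᵢ) = 17.7582 + 54.9765 + 30.6058 + 13.8639 = 117.2044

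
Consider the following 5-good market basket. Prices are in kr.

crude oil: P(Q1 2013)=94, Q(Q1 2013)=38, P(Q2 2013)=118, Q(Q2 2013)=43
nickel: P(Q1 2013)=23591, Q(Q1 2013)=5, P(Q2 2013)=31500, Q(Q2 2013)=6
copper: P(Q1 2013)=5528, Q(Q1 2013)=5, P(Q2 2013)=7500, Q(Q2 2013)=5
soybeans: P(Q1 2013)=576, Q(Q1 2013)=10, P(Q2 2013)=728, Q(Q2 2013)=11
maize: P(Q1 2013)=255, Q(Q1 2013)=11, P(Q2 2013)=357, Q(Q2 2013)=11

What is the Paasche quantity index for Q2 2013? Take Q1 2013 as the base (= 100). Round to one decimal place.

115.6

Paasche quantity index uses current-period prices as weights.
ΣP(Q2 2013)·Q(Q2 2013) = 118×43 + 31500×6 + 7500×5 + 728×11 + 357×11 = 5074 + 189000 + 37500 + 8008 + 3927 = 243509
ΣP(Q2 2013)·Q(Q1 2013) = 118×38 + 31500×5 + 7500×5 + 728×10 + 357×11 = 4484 + 157500 + 37500 + 7280 + 3927 = 210691
Index = 243509 / 210691 × 100 = 115.5764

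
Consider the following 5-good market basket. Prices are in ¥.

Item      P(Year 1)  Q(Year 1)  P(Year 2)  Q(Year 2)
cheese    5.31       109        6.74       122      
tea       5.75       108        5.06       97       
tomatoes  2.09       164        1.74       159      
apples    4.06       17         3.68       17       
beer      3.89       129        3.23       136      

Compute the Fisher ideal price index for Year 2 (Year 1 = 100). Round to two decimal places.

Laspeyres component (base-period weights):
ΣP(Year 2)Q(Year 1) = 6.74×109 + 5.06×108 + 1.74×164 + 3.68×17 + 3.23×129 = 734.66 + 546.48 + 285.36 + 62.56 + 416.67 = 2045.73
ΣP(Year 1)Q(Year 1) = 5.31×109 + 5.75×108 + 2.09×164 + 4.06×17 + 3.89×129 = 578.79 + 621 + 342.76 + 69.02 + 501.81 = 2113.38
L = 2045.73 / 2113.38 × 100 = 96.7990
Paasche component (current-period weights):
ΣP(Year 2)Q(Year 2) = 6.74×122 + 5.06×97 + 1.74×159 + 3.68×17 + 3.23×136 = 822.28 + 490.82 + 276.66 + 62.56 + 439.28 = 2091.6
ΣP(Year 1)Q(Year 2) = 5.31×122 + 5.75×97 + 2.09×159 + 4.06×17 + 3.89×136 = 647.82 + 557.75 + 332.31 + 69.02 + 529.04 = 2135.94
P = 2091.6 / 2135.94 × 100 = 97.9241
Fisher = √(L × P) = √(96.7990 × 97.9241) = 97.3599

97.36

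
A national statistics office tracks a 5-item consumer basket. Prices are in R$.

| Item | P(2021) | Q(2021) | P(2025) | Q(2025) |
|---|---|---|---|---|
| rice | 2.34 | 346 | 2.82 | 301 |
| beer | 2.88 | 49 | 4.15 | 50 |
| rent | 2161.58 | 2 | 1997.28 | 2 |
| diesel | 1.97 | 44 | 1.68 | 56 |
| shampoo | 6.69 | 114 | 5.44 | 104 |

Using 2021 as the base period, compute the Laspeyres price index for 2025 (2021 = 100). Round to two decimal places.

Laspeyres price index uses base-period quantities as weights.
ΣP(2025)·Q(2021) = 2.82×346 + 4.15×49 + 1997.28×2 + 1.68×44 + 5.44×114 = 975.72 + 203.35 + 3994.56 + 73.92 + 620.16 = 5867.71
ΣP(2021)·Q(2021) = 2.34×346 + 2.88×49 + 2161.58×2 + 1.97×44 + 6.69×114 = 809.64 + 141.12 + 4323.16 + 86.68 + 762.66 = 6123.26
Index = 5867.71 / 6123.26 × 100 = 95.8266

95.83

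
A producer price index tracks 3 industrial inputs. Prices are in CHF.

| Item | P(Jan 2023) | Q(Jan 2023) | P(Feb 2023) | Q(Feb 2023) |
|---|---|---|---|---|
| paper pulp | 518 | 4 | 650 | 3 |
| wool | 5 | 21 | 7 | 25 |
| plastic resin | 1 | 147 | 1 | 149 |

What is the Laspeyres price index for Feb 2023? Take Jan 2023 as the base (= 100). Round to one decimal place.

124.5

Laspeyres price index uses base-period quantities as weights.
ΣP(Feb 2023)·Q(Jan 2023) = 650×4 + 7×21 + 1×147 = 2600 + 147 + 147 = 2894
ΣP(Jan 2023)·Q(Jan 2023) = 518×4 + 5×21 + 1×147 = 2072 + 105 + 147 = 2324
Index = 2894 / 2324 × 100 = 124.5267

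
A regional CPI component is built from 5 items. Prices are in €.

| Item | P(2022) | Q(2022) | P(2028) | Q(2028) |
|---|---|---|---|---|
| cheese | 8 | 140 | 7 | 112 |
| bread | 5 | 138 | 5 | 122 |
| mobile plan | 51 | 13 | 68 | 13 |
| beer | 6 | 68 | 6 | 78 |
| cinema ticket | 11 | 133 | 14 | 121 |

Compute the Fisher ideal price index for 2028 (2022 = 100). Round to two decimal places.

111.47

Laspeyres component (base-period weights):
ΣP(2028)Q(2022) = 7×140 + 5×138 + 68×13 + 6×68 + 14×133 = 980 + 690 + 884 + 408 + 1862 = 4824
ΣP(2022)Q(2022) = 8×140 + 5×138 + 51×13 + 6×68 + 11×133 = 1120 + 690 + 663 + 408 + 1463 = 4344
L = 4824 / 4344 × 100 = 111.0497
Paasche component (current-period weights):
ΣP(2028)Q(2028) = 7×112 + 5×122 + 68×13 + 6×78 + 14×121 = 784 + 610 + 884 + 468 + 1694 = 4440
ΣP(2022)Q(2028) = 8×112 + 5×122 + 51×13 + 6×78 + 11×121 = 896 + 610 + 663 + 468 + 1331 = 3968
P = 4440 / 3968 × 100 = 111.8952
Fisher = √(L × P) = √(111.0497 × 111.8952) = 111.4716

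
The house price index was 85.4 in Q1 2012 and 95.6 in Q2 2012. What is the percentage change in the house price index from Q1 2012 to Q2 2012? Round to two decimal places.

11.94%

Change = (95.6 − 85.4) / 85.4 × 100
       = 10.2 / 85.4 × 100 = 11.9438%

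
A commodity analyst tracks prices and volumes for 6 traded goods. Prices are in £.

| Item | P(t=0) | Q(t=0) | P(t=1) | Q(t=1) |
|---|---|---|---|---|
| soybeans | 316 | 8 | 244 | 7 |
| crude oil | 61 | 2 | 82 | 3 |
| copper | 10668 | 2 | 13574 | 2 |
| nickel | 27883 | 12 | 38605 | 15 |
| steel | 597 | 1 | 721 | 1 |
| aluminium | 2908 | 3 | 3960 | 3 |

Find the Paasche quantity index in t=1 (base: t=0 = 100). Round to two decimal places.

Paasche quantity index uses current-period prices as weights.
ΣP(t=1)·Q(t=1) = 244×7 + 82×3 + 13574×2 + 38605×15 + 721×1 + 3960×3 = 1708 + 246 + 27148 + 579075 + 721 + 11880 = 620778
ΣP(t=1)·Q(t=0) = 244×8 + 82×2 + 13574×2 + 38605×12 + 721×1 + 3960×3 = 1952 + 164 + 27148 + 463260 + 721 + 11880 = 505125
Index = 620778 / 505125 × 100 = 122.8959

122.90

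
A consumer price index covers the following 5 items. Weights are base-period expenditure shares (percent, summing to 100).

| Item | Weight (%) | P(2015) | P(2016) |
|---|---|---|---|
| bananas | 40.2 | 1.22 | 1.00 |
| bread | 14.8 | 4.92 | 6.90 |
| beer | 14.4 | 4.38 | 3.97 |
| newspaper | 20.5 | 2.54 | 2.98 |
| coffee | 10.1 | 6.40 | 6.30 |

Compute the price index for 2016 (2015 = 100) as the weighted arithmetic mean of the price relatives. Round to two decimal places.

bananas: 40.2 × (1.00/1.22) = 40.2 × 0.819672 = 32.9508
bread: 14.8 × (6.90/4.92) = 14.8 × 1.402439 = 20.7561
beer: 14.4 × (3.97/4.38) = 14.4 × 0.906393 = 13.0521
newspaper: 20.5 × (2.98/2.54) = 20.5 × 1.173228 = 24.0512
coffee: 10.1 × (6.30/6.40) = 10.1 × 0.984375 = 9.9422
Index = Σ wᵢ·(p₁ᵢ/p₀ᵢ) = 32.9508 + 20.7561 + 13.0521 + 24.0512 + 9.9422 = 100.7523

100.75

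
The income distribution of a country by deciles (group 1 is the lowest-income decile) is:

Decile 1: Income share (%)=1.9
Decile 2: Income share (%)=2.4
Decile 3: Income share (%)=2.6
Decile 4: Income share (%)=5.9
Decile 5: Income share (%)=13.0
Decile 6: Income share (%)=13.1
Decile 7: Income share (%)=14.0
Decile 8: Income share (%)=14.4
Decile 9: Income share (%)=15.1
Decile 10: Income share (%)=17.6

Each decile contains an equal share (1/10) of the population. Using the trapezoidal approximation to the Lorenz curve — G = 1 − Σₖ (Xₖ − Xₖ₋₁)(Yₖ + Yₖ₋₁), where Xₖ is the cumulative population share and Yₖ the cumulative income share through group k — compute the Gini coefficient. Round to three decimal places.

Cumulative income shares Yₖ: 0.0190, 0.0430, 0.0690, 0.1280, 0.2580, 0.3890, 0.5290, 0.6730, 0.8240, 1.0000
Σ (Xₖ−Xₖ₋₁)(Yₖ+Yₖ₋₁) = (1/10)(0.0190+0.0000) + (1/10)(0.0430+0.0190) + (1/10)(0.0690+0.0430) + (1/10)(0.1280+0.0690) + (1/10)(0.2580+0.1280) + (1/10)(0.3890+0.2580) + (1/10)(0.5290+0.3890) + (1/10)(0.6730+0.5290) + (1/10)(0.8240+0.6730) + (1/10)(1.0000+0.8240)
  = 0.0019 + 0.0062 + 0.0112 + 0.0197 + 0.0386 + 0.0647 + 0.0918 + 0.1202 + 0.1497 + 0.1824 = 0.6864
G = 1 − 0.6864 = 0.3136

0.314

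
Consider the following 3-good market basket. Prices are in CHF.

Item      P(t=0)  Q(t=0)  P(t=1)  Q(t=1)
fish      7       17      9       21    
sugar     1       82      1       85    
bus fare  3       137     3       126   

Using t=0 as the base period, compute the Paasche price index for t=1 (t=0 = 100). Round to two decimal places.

Paasche price index uses current-period quantities as weights.
ΣP(t=1)·Q(t=1) = 9×21 + 1×85 + 3×126 = 189 + 85 + 378 = 652
ΣP(t=0)·Q(t=1) = 7×21 + 1×85 + 3×126 = 147 + 85 + 378 = 610
Index = 652 / 610 × 100 = 106.8852

106.89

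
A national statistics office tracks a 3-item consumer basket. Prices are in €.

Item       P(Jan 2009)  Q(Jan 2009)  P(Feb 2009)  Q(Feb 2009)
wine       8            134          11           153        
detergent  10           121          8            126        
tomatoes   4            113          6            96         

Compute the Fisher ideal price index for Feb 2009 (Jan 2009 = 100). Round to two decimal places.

Laspeyres component (base-period weights):
ΣP(Feb 2009)Q(Jan 2009) = 11×134 + 8×121 + 6×113 = 1474 + 968 + 678 = 3120
ΣP(Jan 2009)Q(Jan 2009) = 8×134 + 10×121 + 4×113 = 1072 + 1210 + 452 = 2734
L = 3120 / 2734 × 100 = 114.1185
Paasche component (current-period weights):
ΣP(Feb 2009)Q(Feb 2009) = 11×153 + 8×126 + 6×96 = 1683 + 1008 + 576 = 3267
ΣP(Jan 2009)Q(Feb 2009) = 8×153 + 10×126 + 4×96 = 1224 + 1260 + 384 = 2868
P = 3267 / 2868 × 100 = 113.9121
Fisher = √(L × P) = √(114.1185 × 113.9121) = 114.0153

114.02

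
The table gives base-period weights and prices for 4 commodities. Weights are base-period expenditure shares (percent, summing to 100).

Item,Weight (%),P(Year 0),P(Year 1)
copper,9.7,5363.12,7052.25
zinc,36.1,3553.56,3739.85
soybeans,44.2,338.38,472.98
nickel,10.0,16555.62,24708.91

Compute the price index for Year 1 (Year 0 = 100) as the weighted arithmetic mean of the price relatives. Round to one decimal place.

copper: 9.7 × (7052.25/5363.12) = 9.7 × 1.314953 = 12.7550
zinc: 36.1 × (3739.85/3553.56) = 36.1 × 1.052423 = 37.9925
soybeans: 44.2 × (472.98/338.38) = 44.2 × 1.397778 = 61.7818
nickel: 10.0 × (24708.91/16555.62) = 10.0 × 1.492479 = 14.9248
Index = Σ wᵢ·(p₁ᵢ/p₀ᵢ) = 12.7550 + 37.9925 + 61.7818 + 14.9248 = 127.4541

127.5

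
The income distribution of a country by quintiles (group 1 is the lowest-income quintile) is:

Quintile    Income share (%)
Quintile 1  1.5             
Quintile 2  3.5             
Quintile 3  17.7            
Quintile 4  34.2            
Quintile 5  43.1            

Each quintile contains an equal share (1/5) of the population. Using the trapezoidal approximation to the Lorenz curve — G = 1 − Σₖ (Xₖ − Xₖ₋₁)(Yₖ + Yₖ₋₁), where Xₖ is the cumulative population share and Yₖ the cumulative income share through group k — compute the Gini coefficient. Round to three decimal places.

Cumulative income shares Yₖ: 0.0150, 0.0500, 0.2270, 0.5690, 1.0000
Σ (Xₖ−Xₖ₋₁)(Yₖ+Yₖ₋₁) = (1/5)(0.0150+0.0000) + (1/5)(0.0500+0.0150) + (1/5)(0.2270+0.0500) + (1/5)(0.5690+0.2270) + (1/5)(1.0000+0.5690)
  = 0.0030 + 0.0130 + 0.0554 + 0.1592 + 0.3138 = 0.5444
G = 1 − 0.5444 = 0.4556

0.456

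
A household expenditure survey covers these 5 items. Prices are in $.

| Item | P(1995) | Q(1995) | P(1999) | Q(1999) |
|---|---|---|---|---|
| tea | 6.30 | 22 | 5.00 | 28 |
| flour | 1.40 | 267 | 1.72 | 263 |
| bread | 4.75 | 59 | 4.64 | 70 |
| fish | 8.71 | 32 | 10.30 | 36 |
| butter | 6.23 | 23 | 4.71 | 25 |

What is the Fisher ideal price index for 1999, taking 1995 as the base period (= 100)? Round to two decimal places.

104.93

Laspeyres component (base-period weights):
ΣP(1999)Q(1995) = 5.00×22 + 1.72×267 + 4.64×59 + 10.30×32 + 4.71×23 = 110 + 459.24 + 273.76 + 329.6 + 108.33 = 1280.93
ΣP(1995)Q(1995) = 6.30×22 + 1.40×267 + 4.75×59 + 8.71×32 + 6.23×23 = 138.6 + 373.8 + 280.25 + 278.72 + 143.29 = 1214.66
L = 1280.93 / 1214.66 × 100 = 105.4558
Paasche component (current-period weights):
ΣP(1999)Q(1999) = 5.00×28 + 1.72×263 + 4.64×70 + 10.30×36 + 4.71×25 = 140 + 452.36 + 324.8 + 370.8 + 117.75 = 1405.71
ΣP(1995)Q(1999) = 6.30×28 + 1.40×263 + 4.75×70 + 8.71×36 + 6.23×25 = 176.4 + 368.2 + 332.5 + 313.56 + 155.75 = 1346.41
P = 1405.71 / 1346.41 × 100 = 104.4043
Fisher = √(L × P) = √(105.4558 × 104.4043) = 104.9288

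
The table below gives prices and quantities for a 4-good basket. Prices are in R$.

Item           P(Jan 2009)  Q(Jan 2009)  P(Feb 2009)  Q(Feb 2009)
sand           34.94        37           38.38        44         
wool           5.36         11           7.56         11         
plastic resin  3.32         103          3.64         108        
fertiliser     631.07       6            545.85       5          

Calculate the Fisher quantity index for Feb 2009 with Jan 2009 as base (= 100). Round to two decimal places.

Laspeyres component (base-period weights):
ΣP(Jan 2009)Q(Feb 2009) = 34.94×44 + 5.36×11 + 3.32×108 + 631.07×5 = 1537.36 + 58.96 + 358.56 + 3155.35 = 5110.23
ΣP(Jan 2009)Q(Jan 2009) = 34.94×37 + 5.36×11 + 3.32×103 + 631.07×6 = 1292.78 + 58.96 + 341.96 + 3786.42 = 5480.12
L = 5110.23 / 5480.12 × 100 = 93.2503
Paasche component (current-period weights):
ΣP(Feb 2009)Q(Feb 2009) = 38.38×44 + 7.56×11 + 3.64×108 + 545.85×5 = 1688.72 + 83.16 + 393.12 + 2729.25 = 4894.25
ΣP(Feb 2009)Q(Jan 2009) = 38.38×37 + 7.56×11 + 3.64×103 + 545.85×6 = 1420.06 + 83.16 + 374.92 + 3275.1 = 5153.24
P = 4894.25 / 5153.24 × 100 = 94.9742
Fisher = √(L × P) = √(93.2503 × 94.9742) = 94.1083

94.11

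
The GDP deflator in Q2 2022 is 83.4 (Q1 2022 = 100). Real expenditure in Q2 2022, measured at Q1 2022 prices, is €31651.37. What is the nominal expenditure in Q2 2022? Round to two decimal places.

Nominal = Real × (Index/100) = 31651.37 × (83.4/100)
        = 31651.37 × 0.834 = 26397.2426

26397.24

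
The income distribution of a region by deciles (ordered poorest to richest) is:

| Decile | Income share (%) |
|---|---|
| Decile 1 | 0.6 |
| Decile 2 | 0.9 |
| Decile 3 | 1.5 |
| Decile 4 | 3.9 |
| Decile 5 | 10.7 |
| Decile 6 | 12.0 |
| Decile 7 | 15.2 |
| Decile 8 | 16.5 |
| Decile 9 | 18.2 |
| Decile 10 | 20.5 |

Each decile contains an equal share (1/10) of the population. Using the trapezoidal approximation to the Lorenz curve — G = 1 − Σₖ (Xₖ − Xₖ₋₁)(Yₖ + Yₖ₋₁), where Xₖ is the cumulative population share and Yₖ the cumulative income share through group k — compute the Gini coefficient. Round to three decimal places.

0.410

Cumulative income shares Yₖ: 0.0060, 0.0150, 0.0300, 0.0690, 0.1760, 0.2960, 0.4480, 0.6130, 0.7950, 1.0000
Σ (Xₖ−Xₖ₋₁)(Yₖ+Yₖ₋₁) = (1/10)(0.0060+0.0000) + (1/10)(0.0150+0.0060) + (1/10)(0.0300+0.0150) + (1/10)(0.0690+0.0300) + (1/10)(0.1760+0.0690) + (1/10)(0.2960+0.1760) + (1/10)(0.4480+0.2960) + (1/10)(0.6130+0.4480) + (1/10)(0.7950+0.6130) + (1/10)(1.0000+0.7950)
  = 0.0006 + 0.0021 + 0.0045 + 0.0099 + 0.0245 + 0.0472 + 0.0744 + 0.1061 + 0.1408 + 0.1795 = 0.5896
G = 1 − 0.5896 = 0.4104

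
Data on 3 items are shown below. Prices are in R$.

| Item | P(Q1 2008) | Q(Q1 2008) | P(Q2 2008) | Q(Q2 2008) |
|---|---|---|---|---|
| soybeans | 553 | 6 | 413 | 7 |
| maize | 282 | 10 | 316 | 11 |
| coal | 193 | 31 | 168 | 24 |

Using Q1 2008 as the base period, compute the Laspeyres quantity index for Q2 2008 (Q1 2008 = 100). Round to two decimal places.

Laspeyres quantity index uses base-period prices as weights.
ΣP(Q1 2008)·Q(Q2 2008) = 553×7 + 282×11 + 193×24 = 3871 + 3102 + 4632 = 11605
ΣP(Q1 2008)·Q(Q1 2008) = 553×6 + 282×10 + 193×31 = 3318 + 2820 + 5983 = 12121
Index = 11605 / 12121 × 100 = 95.7429

95.74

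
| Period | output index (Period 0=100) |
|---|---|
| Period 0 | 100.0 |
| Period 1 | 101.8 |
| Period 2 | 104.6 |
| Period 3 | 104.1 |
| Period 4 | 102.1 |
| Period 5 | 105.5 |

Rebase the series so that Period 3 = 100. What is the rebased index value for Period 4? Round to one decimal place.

98.1

Rebased(Period 4) = 102.1 / 104.1 × 100 = 98.0788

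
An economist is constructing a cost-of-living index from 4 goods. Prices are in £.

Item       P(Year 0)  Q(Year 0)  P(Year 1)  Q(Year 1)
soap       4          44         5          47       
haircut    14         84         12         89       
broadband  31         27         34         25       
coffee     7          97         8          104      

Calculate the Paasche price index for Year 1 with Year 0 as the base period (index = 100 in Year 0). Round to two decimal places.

101.63

Paasche price index uses current-period quantities as weights.
ΣP(Year 1)·Q(Year 1) = 5×47 + 12×89 + 34×25 + 8×104 = 235 + 1068 + 850 + 832 = 2985
ΣP(Year 0)·Q(Year 1) = 4×47 + 14×89 + 31×25 + 7×104 = 188 + 1246 + 775 + 728 = 2937
Index = 2985 / 2937 × 100 = 101.6343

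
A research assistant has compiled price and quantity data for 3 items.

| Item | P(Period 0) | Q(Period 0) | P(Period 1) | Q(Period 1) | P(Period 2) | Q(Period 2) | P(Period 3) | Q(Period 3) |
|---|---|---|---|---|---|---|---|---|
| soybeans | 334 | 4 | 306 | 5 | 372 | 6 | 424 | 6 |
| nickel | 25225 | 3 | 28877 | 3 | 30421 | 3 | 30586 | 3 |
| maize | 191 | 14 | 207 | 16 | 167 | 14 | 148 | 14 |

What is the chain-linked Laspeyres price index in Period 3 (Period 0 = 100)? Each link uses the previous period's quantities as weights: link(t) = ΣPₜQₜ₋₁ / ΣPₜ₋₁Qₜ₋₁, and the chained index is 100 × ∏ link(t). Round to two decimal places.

119.94

Link Period 0→Period 1:
ΣP(Period 1)Q(Period 0) = 306×4 + 28877×3 + 207×14 = 1224 + 86631 + 2898 = 90753
ΣP(Period 0)Q(Period 0) = 334×4 + 25225×3 + 191×14 = 1336 + 75675 + 2674 = 79685
link = 90753/79685 = 1.138897
Link Period 1→Period 2:
ΣP(Period 2)Q(Period 1) = 372×5 + 30421×3 + 167×16 = 1860 + 91263 + 2672 = 95795
ΣP(Period 1)Q(Period 1) = 306×5 + 28877×3 + 207×16 = 1530 + 86631 + 3312 = 91473
link = 95795/91473 = 1.047249
Link Period 2→Period 3:
ΣP(Period 3)Q(Period 2) = 424×6 + 30586×3 + 148×14 = 2544 + 91758 + 2072 = 96374
ΣP(Period 2)Q(Period 2) = 372×6 + 30421×3 + 167×14 = 2232 + 91263 + 2338 = 95833
link = 96374/95833 = 1.005645
Chained index = 100 × 1.138897 × 1.047249 × 1.005645 = 119.9442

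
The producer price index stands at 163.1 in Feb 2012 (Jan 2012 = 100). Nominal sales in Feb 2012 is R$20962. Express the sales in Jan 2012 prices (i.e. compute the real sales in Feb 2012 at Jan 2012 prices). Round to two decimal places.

12852.24

Real = Nominal ÷ (Index/100) = 20962 ÷ (163.1/100)
     = 20962 ÷ 1.631 = 12852.2379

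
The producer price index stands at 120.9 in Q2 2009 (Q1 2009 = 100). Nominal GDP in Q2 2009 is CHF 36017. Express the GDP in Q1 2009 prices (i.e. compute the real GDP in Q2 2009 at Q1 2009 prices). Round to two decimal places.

29790.74

Real = Nominal ÷ (Index/100) = 36017 ÷ (120.9/100)
     = 36017 ÷ 1.209 = 29790.7361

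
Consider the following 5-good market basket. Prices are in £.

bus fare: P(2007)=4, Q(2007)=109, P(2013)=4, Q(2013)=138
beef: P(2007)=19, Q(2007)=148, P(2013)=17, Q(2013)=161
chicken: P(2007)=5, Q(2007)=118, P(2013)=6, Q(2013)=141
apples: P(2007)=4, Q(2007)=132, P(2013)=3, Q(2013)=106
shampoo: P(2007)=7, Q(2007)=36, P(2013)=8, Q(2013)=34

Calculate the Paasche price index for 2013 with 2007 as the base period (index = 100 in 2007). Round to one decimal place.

Paasche price index uses current-period quantities as weights.
ΣP(2013)·Q(2013) = 4×138 + 17×161 + 6×141 + 3×106 + 8×34 = 552 + 2737 + 846 + 318 + 272 = 4725
ΣP(2007)·Q(2013) = 4×138 + 19×161 + 5×141 + 4×106 + 7×34 = 552 + 3059 + 705 + 424 + 238 = 4978
Index = 4725 / 4978 × 100 = 94.9176

94.9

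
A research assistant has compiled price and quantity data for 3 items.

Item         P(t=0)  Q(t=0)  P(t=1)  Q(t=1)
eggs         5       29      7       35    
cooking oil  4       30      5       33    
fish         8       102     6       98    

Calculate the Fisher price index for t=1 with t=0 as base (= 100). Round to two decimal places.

Laspeyres component (base-period weights):
ΣP(t=1)Q(t=0) = 7×29 + 5×30 + 6×102 = 203 + 150 + 612 = 965
ΣP(t=0)Q(t=0) = 5×29 + 4×30 + 8×102 = 145 + 120 + 816 = 1081
L = 965 / 1081 × 100 = 89.2692
Paasche component (current-period weights):
ΣP(t=1)Q(t=1) = 7×35 + 5×33 + 6×98 = 245 + 165 + 588 = 998
ΣP(t=0)Q(t=1) = 5×35 + 4×33 + 8×98 = 175 + 132 + 784 = 1091
P = 998 / 1091 × 100 = 91.4757
Fisher = √(L × P) = √(89.2692 × 91.4757) = 90.3657

90.37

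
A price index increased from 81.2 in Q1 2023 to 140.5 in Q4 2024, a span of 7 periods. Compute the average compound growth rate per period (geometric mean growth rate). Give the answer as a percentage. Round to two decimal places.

Growth factor = (140.5/81.2)^(1/7) = (1.730296)^(1/7) = 1.081477
Growth rate = 1.081477 − 1 = 0.081477 = 8.1477%

8.15%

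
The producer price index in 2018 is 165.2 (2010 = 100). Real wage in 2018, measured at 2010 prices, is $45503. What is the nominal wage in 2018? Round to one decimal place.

75171.0

Nominal = Real × (Index/100) = 45503 × (165.2/100)
        = 45503 × 1.652 = 75170.9560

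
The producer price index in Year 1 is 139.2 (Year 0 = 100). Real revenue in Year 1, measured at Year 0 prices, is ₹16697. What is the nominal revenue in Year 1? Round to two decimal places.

Nominal = Real × (Index/100) = 16697 × (139.2/100)
        = 16697 × 1.392 = 23242.2240

23242.22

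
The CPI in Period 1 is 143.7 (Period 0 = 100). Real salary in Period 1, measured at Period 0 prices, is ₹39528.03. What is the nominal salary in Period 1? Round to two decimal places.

56801.78

Nominal = Real × (Index/100) = 39528.03 × (143.7/100)
        = 39528.03 × 1.437 = 56801.7791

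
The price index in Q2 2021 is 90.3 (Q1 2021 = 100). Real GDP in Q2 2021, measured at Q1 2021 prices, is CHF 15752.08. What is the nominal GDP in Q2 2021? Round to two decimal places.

Nominal = Real × (Index/100) = 15752.08 × (90.3/100)
        = 15752.08 × 0.903 = 14224.1282

14224.13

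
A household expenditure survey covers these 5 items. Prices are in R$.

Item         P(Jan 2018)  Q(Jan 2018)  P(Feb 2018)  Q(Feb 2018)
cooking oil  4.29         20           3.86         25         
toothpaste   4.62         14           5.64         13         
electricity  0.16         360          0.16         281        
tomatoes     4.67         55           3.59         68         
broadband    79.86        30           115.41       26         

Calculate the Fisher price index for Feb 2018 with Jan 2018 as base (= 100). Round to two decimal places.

134.07

Laspeyres component (base-period weights):
ΣP(Feb 2018)Q(Jan 2018) = 3.86×20 + 5.64×14 + 0.16×360 + 3.59×55 + 115.41×30 = 77.2 + 78.96 + 57.6 + 197.45 + 3462.3 = 3873.51
ΣP(Jan 2018)Q(Jan 2018) = 4.29×20 + 4.62×14 + 0.16×360 + 4.67×55 + 79.86×30 = 85.8 + 64.68 + 57.6 + 256.85 + 2395.8 = 2860.73
L = 3873.51 / 2860.73 × 100 = 135.4029
Paasche component (current-period weights):
ΣP(Feb 2018)Q(Feb 2018) = 3.86×25 + 5.64×13 + 0.16×281 + 3.59×68 + 115.41×26 = 96.5 + 73.32 + 44.96 + 244.12 + 3000.66 = 3459.56
ΣP(Jan 2018)Q(Feb 2018) = 4.29×25 + 4.62×13 + 0.16×281 + 4.67×68 + 79.86×26 = 107.25 + 60.06 + 44.96 + 317.56 + 2076.36 = 2606.19
P = 3459.56 / 2606.19 × 100 = 132.7440
Fisher = √(L × P) = √(135.4029 × 132.7440) = 134.0668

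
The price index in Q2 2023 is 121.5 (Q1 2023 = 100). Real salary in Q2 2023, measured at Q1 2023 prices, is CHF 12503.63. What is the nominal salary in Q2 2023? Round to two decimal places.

15191.91

Nominal = Real × (Index/100) = 12503.63 × (121.5/100)
        = 12503.63 × 1.215 = 15191.9104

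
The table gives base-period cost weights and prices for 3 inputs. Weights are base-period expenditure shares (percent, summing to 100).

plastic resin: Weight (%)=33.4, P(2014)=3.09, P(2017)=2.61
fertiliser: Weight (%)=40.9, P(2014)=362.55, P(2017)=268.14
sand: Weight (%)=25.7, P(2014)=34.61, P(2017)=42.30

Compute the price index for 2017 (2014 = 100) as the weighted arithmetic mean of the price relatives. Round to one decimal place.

89.9

plastic resin: 33.4 × (2.61/3.09) = 33.4 × 0.844660 = 28.2117
fertiliser: 40.9 × (268.14/362.55) = 40.9 × 0.739595 = 30.2494
sand: 25.7 × (42.30/34.61) = 25.7 × 1.222190 = 31.4103
Index = Σ wᵢ·(p₁ᵢ/p₀ᵢ) = 28.2117 + 30.2494 + 31.4103 = 89.8714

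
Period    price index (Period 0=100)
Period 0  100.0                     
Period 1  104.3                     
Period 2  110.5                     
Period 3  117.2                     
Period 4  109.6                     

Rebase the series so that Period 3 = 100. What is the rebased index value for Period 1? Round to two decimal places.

Rebased(Period 1) = 104.3 / 117.2 × 100 = 88.9932

88.99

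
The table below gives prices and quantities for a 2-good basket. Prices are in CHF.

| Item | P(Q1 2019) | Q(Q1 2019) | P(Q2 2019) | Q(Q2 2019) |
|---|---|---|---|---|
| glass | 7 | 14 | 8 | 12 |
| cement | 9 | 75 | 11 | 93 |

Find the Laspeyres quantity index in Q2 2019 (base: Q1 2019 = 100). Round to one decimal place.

Laspeyres quantity index uses base-period prices as weights.
ΣP(Q1 2019)·Q(Q2 2019) = 7×12 + 9×93 = 84 + 837 = 921
ΣP(Q1 2019)·Q(Q1 2019) = 7×14 + 9×75 = 98 + 675 = 773
Index = 921 / 773 × 100 = 119.1462

119.1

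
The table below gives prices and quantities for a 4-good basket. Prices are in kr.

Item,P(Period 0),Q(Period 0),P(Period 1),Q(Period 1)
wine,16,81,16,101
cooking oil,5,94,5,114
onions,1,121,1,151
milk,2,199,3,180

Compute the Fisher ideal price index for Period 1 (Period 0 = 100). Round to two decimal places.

107.69

Laspeyres component (base-period weights):
ΣP(Period 1)Q(Period 0) = 16×81 + 5×94 + 1×121 + 3×199 = 1296 + 470 + 121 + 597 = 2484
ΣP(Period 0)Q(Period 0) = 16×81 + 5×94 + 1×121 + 2×199 = 1296 + 470 + 121 + 398 = 2285
L = 2484 / 2285 × 100 = 108.7090
Paasche component (current-period weights):
ΣP(Period 1)Q(Period 1) = 16×101 + 5×114 + 1×151 + 3×180 = 1616 + 570 + 151 + 540 = 2877
ΣP(Period 0)Q(Period 1) = 16×101 + 5×114 + 1×151 + 2×180 = 1616 + 570 + 151 + 360 = 2697
P = 2877 / 2697 × 100 = 106.6741
Fisher = √(L × P) = √(108.7090 × 106.6741) = 107.6867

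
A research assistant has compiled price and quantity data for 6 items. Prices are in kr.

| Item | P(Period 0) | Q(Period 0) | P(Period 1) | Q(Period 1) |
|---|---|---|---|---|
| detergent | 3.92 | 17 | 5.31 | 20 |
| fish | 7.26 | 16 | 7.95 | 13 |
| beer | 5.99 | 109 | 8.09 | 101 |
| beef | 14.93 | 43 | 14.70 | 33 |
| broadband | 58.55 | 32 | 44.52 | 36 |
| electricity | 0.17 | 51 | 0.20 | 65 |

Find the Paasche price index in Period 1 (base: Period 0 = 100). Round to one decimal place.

Paasche price index uses current-period quantities as weights.
ΣP(Period 1)·Q(Period 1) = 5.31×20 + 7.95×13 + 8.09×101 + 14.70×33 + 44.52×36 + 0.20×65 = 106.2 + 103.35 + 817.09 + 485.1 + 1602.72 + 13 = 3127.46
ΣP(Period 0)·Q(Period 1) = 3.92×20 + 7.26×13 + 5.99×101 + 14.93×33 + 58.55×36 + 0.17×65 = 78.4 + 94.38 + 604.99 + 492.69 + 2107.8 + 11.05 = 3389.31
Index = 3127.46 / 3389.31 × 100 = 92.2742

92.3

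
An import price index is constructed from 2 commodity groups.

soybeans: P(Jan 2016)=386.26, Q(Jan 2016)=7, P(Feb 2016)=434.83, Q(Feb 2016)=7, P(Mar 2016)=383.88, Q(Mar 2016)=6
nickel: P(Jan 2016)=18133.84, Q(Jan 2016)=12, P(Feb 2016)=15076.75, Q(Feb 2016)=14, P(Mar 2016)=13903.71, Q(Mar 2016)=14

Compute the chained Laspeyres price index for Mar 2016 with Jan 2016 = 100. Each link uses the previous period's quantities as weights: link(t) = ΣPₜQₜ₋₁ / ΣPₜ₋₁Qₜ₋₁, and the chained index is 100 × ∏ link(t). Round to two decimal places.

76.96

Link Jan 2016→Feb 2016:
ΣP(Feb 2016)Q(Jan 2016) = 434.83×7 + 15076.75×12 = 3043.81 + 180921 = 183964.81
ΣP(Jan 2016)Q(Jan 2016) = 386.26×7 + 18133.84×12 = 2703.82 + 217606.08 = 220309.9
link = 183964.81/220309.9 = 0.835027
Link Feb 2016→Mar 2016:
ΣP(Mar 2016)Q(Feb 2016) = 383.88×7 + 13903.71×14 = 2687.16 + 194651.94 = 197339.1
ΣP(Feb 2016)Q(Feb 2016) = 434.83×7 + 15076.75×14 = 3043.81 + 211074.5 = 214118.31
link = 197339.1/214118.31 = 0.921636
Chained index = 100 × 0.835027 × 0.921636 = 76.9591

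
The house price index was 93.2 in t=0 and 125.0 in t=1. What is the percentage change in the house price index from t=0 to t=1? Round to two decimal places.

34.12%

Change = (125.0 − 93.2) / 93.2 × 100
       = 31.8 / 93.2 × 100 = 34.1202%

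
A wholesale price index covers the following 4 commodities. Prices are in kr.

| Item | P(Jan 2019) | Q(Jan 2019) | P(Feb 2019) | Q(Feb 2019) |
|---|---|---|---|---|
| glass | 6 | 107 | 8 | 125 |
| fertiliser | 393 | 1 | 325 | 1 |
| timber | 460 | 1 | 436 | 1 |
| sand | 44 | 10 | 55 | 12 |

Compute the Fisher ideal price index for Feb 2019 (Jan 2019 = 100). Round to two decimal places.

112.80

Laspeyres component (base-period weights):
ΣP(Feb 2019)Q(Jan 2019) = 8×107 + 325×1 + 436×1 + 55×10 = 856 + 325 + 436 + 550 = 2167
ΣP(Jan 2019)Q(Jan 2019) = 6×107 + 393×1 + 460×1 + 44×10 = 642 + 393 + 460 + 440 = 1935
L = 2167 / 1935 × 100 = 111.9897
Paasche component (current-period weights):
ΣP(Feb 2019)Q(Feb 2019) = 8×125 + 325×1 + 436×1 + 55×12 = 1000 + 325 + 436 + 660 = 2421
ΣP(Jan 2019)Q(Feb 2019) = 6×125 + 393×1 + 460×1 + 44×12 = 750 + 393 + 460 + 528 = 2131
P = 2421 / 2131 × 100 = 113.6086
Fisher = √(L × P) = √(111.9897 × 113.6086) = 112.7962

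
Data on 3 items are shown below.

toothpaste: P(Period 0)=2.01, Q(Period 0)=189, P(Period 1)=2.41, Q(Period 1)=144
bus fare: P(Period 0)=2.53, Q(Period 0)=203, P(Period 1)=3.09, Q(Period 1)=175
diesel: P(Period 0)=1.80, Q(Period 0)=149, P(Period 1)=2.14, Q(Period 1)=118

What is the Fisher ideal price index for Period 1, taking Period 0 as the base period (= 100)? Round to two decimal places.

120.69

Laspeyres component (base-period weights):
ΣP(Period 1)Q(Period 0) = 2.41×189 + 3.09×203 + 2.14×149 = 455.49 + 627.27 + 318.86 = 1401.62
ΣP(Period 0)Q(Period 0) = 2.01×189 + 2.53×203 + 1.80×149 = 379.89 + 513.59 + 268.2 = 1161.68
L = 1401.62 / 1161.68 × 100 = 120.6546
Paasche component (current-period weights):
ΣP(Period 1)Q(Period 1) = 2.41×144 + 3.09×175 + 2.14×118 = 347.04 + 540.75 + 252.52 = 1140.31
ΣP(Period 0)Q(Period 1) = 2.01×144 + 2.53×175 + 1.80×118 = 289.44 + 442.75 + 212.4 = 944.59
P = 1140.31 / 944.59 × 100 = 120.7201
Fisher = √(L × P) = √(120.6546 × 120.7201) = 120.6873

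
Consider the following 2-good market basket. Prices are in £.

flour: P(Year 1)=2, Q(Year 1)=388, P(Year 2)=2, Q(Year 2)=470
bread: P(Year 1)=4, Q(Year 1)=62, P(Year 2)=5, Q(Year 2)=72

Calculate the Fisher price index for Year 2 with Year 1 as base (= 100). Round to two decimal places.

Laspeyres component (base-period weights):
ΣP(Year 2)Q(Year 1) = 2×388 + 5×62 = 776 + 310 = 1086
ΣP(Year 1)Q(Year 1) = 2×388 + 4×62 = 776 + 248 = 1024
L = 1086 / 1024 × 100 = 106.0547
Paasche component (current-period weights):
ΣP(Year 2)Q(Year 2) = 2×470 + 5×72 = 940 + 360 = 1300
ΣP(Year 1)Q(Year 2) = 2×470 + 4×72 = 940 + 288 = 1228
P = 1300 / 1228 × 100 = 105.8632
Fisher = √(L × P) = √(106.0547 × 105.8632) = 105.9589

105.96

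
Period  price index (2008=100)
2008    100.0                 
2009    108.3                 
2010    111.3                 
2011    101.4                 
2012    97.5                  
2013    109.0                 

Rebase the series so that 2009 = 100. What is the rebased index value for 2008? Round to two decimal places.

Rebased(2008) = 100.0 / 108.3 × 100 = 92.3361

92.34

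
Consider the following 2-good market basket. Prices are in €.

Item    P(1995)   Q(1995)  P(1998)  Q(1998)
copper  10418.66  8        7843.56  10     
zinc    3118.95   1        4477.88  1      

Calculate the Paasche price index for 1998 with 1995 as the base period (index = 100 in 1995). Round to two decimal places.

77.27

Paasche price index uses current-period quantities as weights.
ΣP(1998)·Q(1998) = 7843.56×10 + 4477.88×1 = 78435.6 + 4477.88 = 82913.48
ΣP(1995)·Q(1998) = 10418.66×10 + 3118.95×1 = 104186.6 + 3118.95 = 107305.55
Index = 82913.48 / 107305.55 × 100 = 77.2686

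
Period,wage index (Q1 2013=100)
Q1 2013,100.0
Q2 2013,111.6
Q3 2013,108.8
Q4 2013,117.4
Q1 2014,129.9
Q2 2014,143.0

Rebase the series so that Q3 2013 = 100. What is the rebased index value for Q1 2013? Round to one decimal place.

91.9

Rebased(Q1 2013) = 100.0 / 108.8 × 100 = 91.9118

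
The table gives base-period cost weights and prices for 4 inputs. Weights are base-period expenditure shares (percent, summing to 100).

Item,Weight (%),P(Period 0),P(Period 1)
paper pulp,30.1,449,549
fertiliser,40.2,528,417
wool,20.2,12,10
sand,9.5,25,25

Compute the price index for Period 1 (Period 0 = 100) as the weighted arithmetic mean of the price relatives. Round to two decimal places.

paper pulp: 30.1 × (549/449) = 30.1 × 1.222717 = 36.8038
fertiliser: 40.2 × (417/528) = 40.2 × 0.789773 = 31.7489
wool: 20.2 × (10/12) = 20.2 × 0.833333 = 16.8333
sand: 9.5 × (25/25) = 9.5 × 1.000000 = 9.5000
Index = Σ wᵢ·(p₁ᵢ/p₀ᵢ) = 36.8038 + 31.7489 + 16.8333 + 9.5000 = 94.8860

94.89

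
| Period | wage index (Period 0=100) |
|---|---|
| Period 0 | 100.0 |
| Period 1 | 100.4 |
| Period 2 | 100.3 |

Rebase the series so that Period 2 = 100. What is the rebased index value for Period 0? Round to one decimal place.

Rebased(Period 0) = 100.0 / 100.3 × 100 = 99.7009

99.7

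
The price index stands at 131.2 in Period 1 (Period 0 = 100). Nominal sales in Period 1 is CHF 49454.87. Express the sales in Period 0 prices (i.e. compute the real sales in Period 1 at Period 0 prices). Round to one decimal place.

Real = Nominal ÷ (Index/100) = 49454.87 ÷ (131.2/100)
     = 49454.87 ÷ 1.312 = 37694.2607

37694.3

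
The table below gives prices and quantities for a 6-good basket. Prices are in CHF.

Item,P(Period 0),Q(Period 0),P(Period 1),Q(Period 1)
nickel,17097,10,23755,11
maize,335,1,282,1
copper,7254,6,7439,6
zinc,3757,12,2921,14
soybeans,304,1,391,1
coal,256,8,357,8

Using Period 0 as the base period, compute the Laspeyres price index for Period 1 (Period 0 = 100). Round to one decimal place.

Laspeyres price index uses base-period quantities as weights.
ΣP(Period 1)·Q(Period 0) = 23755×10 + 282×1 + 7439×6 + 2921×12 + 391×1 + 357×8 = 237550 + 282 + 44634 + 35052 + 391 + 2856 = 320765
ΣP(Period 0)·Q(Period 0) = 17097×10 + 335×1 + 7254×6 + 3757×12 + 304×1 + 256×8 = 170970 + 335 + 43524 + 45084 + 304 + 2048 = 262265
Index = 320765 / 262265 × 100 = 122.3057

122.3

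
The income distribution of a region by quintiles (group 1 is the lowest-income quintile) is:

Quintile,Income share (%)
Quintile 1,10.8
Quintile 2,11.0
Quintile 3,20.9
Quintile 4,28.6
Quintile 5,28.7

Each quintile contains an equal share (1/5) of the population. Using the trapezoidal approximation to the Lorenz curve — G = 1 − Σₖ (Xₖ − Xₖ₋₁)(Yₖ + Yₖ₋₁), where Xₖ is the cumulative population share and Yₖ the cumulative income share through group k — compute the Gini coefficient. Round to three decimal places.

0.214

Cumulative income shares Yₖ: 0.1080, 0.2180, 0.4270, 0.7130, 1.0000
Σ (Xₖ−Xₖ₋₁)(Yₖ+Yₖ₋₁) = (1/5)(0.1080+0.0000) + (1/5)(0.2180+0.1080) + (1/5)(0.4270+0.2180) + (1/5)(0.7130+0.4270) + (1/5)(1.0000+0.7130)
  = 0.0216 + 0.0652 + 0.1290 + 0.2280 + 0.3426 = 0.7864
G = 1 − 0.7864 = 0.2136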